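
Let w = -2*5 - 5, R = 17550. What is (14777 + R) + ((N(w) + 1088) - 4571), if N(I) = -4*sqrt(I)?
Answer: 28844 - 4*I*sqrt(15) ≈ 28844.0 - 15.492*I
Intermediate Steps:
w = -15 (w = -10 - 5 = -15)
(14777 + R) + ((N(w) + 1088) - 4571) = (14777 + 17550) + ((-4*I*sqrt(15) + 1088) - 4571) = 32327 + ((-4*I*sqrt(15) + 1088) - 4571) = 32327 + ((1088 - 4*I*sqrt(15)) - 4571) = 32327 + (-3483 - 4*I*sqrt(15)) = 28844 - 4*I*sqrt(15)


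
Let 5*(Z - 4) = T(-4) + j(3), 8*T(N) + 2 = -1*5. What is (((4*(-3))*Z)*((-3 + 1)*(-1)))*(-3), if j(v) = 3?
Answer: 1593/5 ≈ 318.60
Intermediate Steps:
T(N) = -7/8 (T(N) = -¼ + (-1*5)/8 = -¼ + (⅛)*(-5) = -¼ - 5/8 = -7/8)
Z = 177/40 (Z = 4 + (-7/8 + 3)/5 = 4 + (⅕)*(17/8) = 4 + 17/40 = 177/40 ≈ 4.4250)
(((4*(-3))*Z)*((-3 + 1)*(-1)))*(-3) = (((4*(-3))*(177/40))*((-3 + 1)*(-1)))*(-3) = ((-12*177/40)*(-2*(-1)))*(-3) = -531/10*2*(-3) = -531/5*(-3) = 1593/5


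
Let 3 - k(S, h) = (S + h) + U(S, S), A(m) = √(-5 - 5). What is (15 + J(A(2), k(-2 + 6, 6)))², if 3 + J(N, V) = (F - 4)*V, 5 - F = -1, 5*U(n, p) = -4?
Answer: 4/25 ≈ 0.16000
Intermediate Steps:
A(m) = I*√10 (A(m) = √(-10) = I*√10)
U(n, p) = -⅘ (U(n, p) = (⅕)*(-4) = -⅘)
F = 6 (F = 5 - 1*(-1) = 5 + 1 = 6)
k(S, h) = 19/5 - S - h (k(S, h) = 3 - ((S + h) - ⅘) = 3 - (-⅘ + S + h) = 3 + (⅘ - S - h) = 19/5 - S - h)
J(N, V) = -3 + 2*V (J(N, V) = -3 + (6 - 4)*V = -3 + 2*V)
(15 + J(A(2), k(-2 + 6, 6)))² = (15 + (-3 + 2*(19/5 - (-2 + 6) - 1*6)))² = (15 + (-3 + 2*(19/5 - 1*4 - 6)))² = (15 + (-3 + 2*(19/5 - 4 - 6)))² = (15 + (-3 + 2*(-31/5)))² = (15 + (-3 - 62/5))² = (15 - 77/5)² = (-⅖)² = 4/25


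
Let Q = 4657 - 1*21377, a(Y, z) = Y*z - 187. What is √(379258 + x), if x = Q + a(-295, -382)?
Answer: √475041 ≈ 689.23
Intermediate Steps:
a(Y, z) = -187 + Y*z
Q = -16720 (Q = 4657 - 21377 = -16720)
x = 95783 (x = -16720 + (-187 - 295*(-382)) = -16720 + (-187 + 112690) = -16720 + 112503 = 95783)
√(379258 + x) = √(379258 + 95783) = √475041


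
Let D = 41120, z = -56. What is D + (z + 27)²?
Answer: 41961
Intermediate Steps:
D + (z + 27)² = 41120 + (-56 + 27)² = 41120 + (-29)² = 41120 + 841 = 41961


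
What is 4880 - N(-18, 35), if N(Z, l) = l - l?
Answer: 4880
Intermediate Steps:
N(Z, l) = 0
4880 - N(-18, 35) = 4880 - 1*0 = 4880 + 0 = 4880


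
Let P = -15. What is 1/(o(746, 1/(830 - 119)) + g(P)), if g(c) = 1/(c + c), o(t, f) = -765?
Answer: -30/22951 ≈ -0.0013071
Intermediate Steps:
g(c) = 1/(2*c)
1/(o(746, 1/(830 - 119)) + g(P)) = 1/(-765 + (½)/(-15)) = 1/(-765 + (½)*(-1/15)) = 1/(-765 - 1/30) = 1/(-22951/30) = -30/22951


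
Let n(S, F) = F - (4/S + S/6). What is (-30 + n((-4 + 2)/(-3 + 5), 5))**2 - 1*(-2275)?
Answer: 97525/36 ≈ 2709.0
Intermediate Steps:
n(S, F) = F - 4/S - S/6 (n(S, F) = F - (4/S + S*(1/6)) = F - (4/S + S/6) = F + (-4/S - S/6) = F - 4/S - S/6)
(-30 + n((-4 + 2)/(-3 + 5), 5))**2 - 1*(-2275) = (-30 + (5 - 4*(-3 + 5)/(-4 + 2) - (-4 + 2)/(6*(-3 + 5))))**2 - 1*(-2275) = (-30 + (5 - 4*(-1/1) - (-1)/(3*2)))**2 + 2275 = (-30 + (5 - 4/((-2*1/2)) - (-1)/(3*2)))**2 + 2275 = (-30 + (5 - 4/(-1) - 1/6*(-1)))**2 + 2275 = (-30 + (5 - 4*(-1) + 1/6))**2 + 2275 = (-30 + (5 + 4 + 1/6))**2 + 2275 = (-30 + 55/6)**2 + 2275 = (-125/6)**2 + 2275 = 15625/36 + 2275 = 97525/36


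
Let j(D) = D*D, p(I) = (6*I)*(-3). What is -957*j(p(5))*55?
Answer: -426343500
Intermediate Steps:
p(I) = -18*I
j(D) = D**2
-957*j(p(5))*55 = -957*(-18*5)**2*55 = -957*(-90)**2*55 = -7751700*55 = -957*445500 = -426343500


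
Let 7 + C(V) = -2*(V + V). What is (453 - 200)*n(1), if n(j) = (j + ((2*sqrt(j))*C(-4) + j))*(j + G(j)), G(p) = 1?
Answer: 10120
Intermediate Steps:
C(V) = -7 - 4*V (C(V) = -7 - 2*(V + V) = -7 - 4*V)
n(j) = (1 + j)*(2*j + 18*sqrt(j)) (n(j) = (j + ((2*sqrt(j))*(-7 - 4*(-4)) + j))*(j + 1) = (j + ((2*sqrt(j))*(-7 + 16) + j))*(1 + j) = (j + ((2*sqrt(j))*9 + j))*(1 + j) = (j + (18*sqrt(j) + j))*(1 + j) = (j + (j + 18*sqrt(j)))*(1 + j) = (2*j + 18*sqrt(j))*(1 + j) = (1 + j)*(2*j + 18*sqrt(j)))
(453 - 200)*n(1) = (453 - 200)*(2*1 + 2*1**2 + 18*sqrt(1) + 18*1**(3/2)) = 253*(2 + 2*1 + 18*1 + 18*1) = 253*(2 + 2 + 18 + 18) = 253*40 = 10120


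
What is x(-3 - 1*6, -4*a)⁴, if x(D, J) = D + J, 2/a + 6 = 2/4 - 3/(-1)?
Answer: 707281/625 ≈ 1131.7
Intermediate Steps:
a = -⅘ (a = 2/(-6 + (2/4 - 3/(-1))) = 2/(-6 + (2*(¼) - 3*(-1))) = 2/(-6 + (½ + 3)) = 2/(-6 + 7/2) = 2/(-5/2) = 2*(-⅖) = -⅘ ≈ -0.80000)
x(-3 - 1*6, -4*a)⁴ = ((-3 - 1*6) - 4*(-⅘))⁴ = ((-3 - 6) + 16/5)⁴ = (-9 + 16/5)⁴ = (-29/5)⁴ = 707281/625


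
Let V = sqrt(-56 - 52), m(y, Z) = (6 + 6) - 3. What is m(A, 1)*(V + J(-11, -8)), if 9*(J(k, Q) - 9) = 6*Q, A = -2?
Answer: 33 + 54*I*sqrt(3) ≈ 33.0 + 93.531*I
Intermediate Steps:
m(y, Z) = 9 (m(y, Z) = 12 - 3 = 9)
V = 6*I*sqrt(3) (V = sqrt(-108) = 6*I*sqrt(3) ≈ 10.392*I)
J(k, Q) = 9 + 2*Q/3 (J(k, Q) = 9 + (6*Q)/9 = 9 + 2*Q/3)
m(A, 1)*(V + J(-11, -8)) = 9*(6*I*sqrt(3) + (9 + (2/3)*(-8))) = 9*(6*I*sqrt(3) + (9 - 16/3)) = 9*(6*I*sqrt(3) + 11/3) = 9*(11/3 + 6*I*sqrt(3)) = 33 + 54*I*sqrt(3)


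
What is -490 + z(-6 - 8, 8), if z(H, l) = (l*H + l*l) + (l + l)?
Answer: -522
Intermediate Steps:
z(H, l) = l**2 + 2*l + H*l (z(H, l) = (H*l + l**2) + 2*l = (l**2 + H*l) + 2*l = l**2 + 2*l + H*l)
-490 + z(-6 - 8, 8) = -490 + 8*(2 + (-6 - 8) + 8) = -490 + 8*(2 - 14 + 8) = -490 + 8*(-4) = -490 - 32 = -522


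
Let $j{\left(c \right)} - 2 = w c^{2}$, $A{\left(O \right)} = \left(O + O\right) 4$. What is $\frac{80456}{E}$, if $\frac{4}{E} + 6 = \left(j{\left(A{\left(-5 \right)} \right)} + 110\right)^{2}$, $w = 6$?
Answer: $1897211574932$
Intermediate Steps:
$A{\left(O \right)} = 8 O$ ($A{\left(O \right)} = 2 O 4 = 8 O$)
$j{\left(c \right)} = 2 + 6 c^{2}$
$E = \frac{2}{47161469}$ ($E = \frac{4}{-6 + \left(\left(2 + 6 \left(8 \left(-5\right)\right)^{2}\right) + 110\right)^{2}} = \frac{4}{-6 + \left(\left(2 + 6 \left(-40\right)^{2}\right) + 110\right)^{2}} = \frac{4}{-6 + \left(\left(2 + 6 \cdot 1600\right) + 110\right)^{2}} = \frac{4}{-6 + \left(\left(2 + 9600\right) + 110\right)^{2}} = \frac{4}{-6 + \left(9602 + 110\right)^{2}} = \frac{4}{-6 + 9712^{2}} = \frac{4}{-6 + 94322944} = \frac{4}{94322938} = 4 \cdot \frac{1}{94322938} = \frac{2}{47161469} \approx 4.2408 \cdot 10^{-8}$)
$\frac{80456}{E} = \frac{80456}{\frac{2}{47161469}} = 80456 \cdot \frac{47161469}{2} = 1897211574932$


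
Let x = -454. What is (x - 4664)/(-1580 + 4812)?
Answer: -2559/1616 ≈ -1.5835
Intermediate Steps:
(x - 4664)/(-1580 + 4812) = (-454 - 4664)/(-1580 + 4812) = -5118/3232 = -5118*1/3232 = -2559/1616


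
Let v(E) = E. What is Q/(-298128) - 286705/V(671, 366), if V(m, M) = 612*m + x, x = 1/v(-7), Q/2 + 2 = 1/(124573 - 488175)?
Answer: -108773723441155265/155801224131753264 ≈ -0.69816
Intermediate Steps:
Q = -727205/181801 (Q = -4 + 2/(124573 - 488175) = -4 + 2/(-363602) = -4 + 2*(-1/363602) = -4 - 1/181801 = -727205/181801 ≈ -4.0000)
x = -1/7 (x = 1/(-7) = -1/7 ≈ -0.14286)
V(m, M) = -1/7 + 612*m (V(m, M) = 612*m - 1/7 = -1/7 + 612*m)
Q/(-298128) - 286705/V(671, 366) = -727205/181801/(-298128) - 286705/(-1/7 + 612*671) = -727205/181801*(-1/298128) - 286705/(-1/7 + 410652) = 727205/54199968528 - 286705/2874563/7 = 727205/54199968528 - 286705*7/2874563 = 727205/54199968528 - 2006935/2874563 = -108773723441155265/155801224131753264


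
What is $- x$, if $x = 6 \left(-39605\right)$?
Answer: $237630$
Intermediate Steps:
$x = -237630$
$- x = \left(-1\right) \left(-237630\right) = 237630$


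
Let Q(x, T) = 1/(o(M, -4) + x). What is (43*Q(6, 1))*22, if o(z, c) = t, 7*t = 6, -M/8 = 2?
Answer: 3311/24 ≈ 137.96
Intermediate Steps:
M = -16 (M = -8*2 = -16)
t = 6/7 (t = (⅐)*6 = 6/7 ≈ 0.85714)
o(z, c) = 6/7
Q(x, T) = 1/(6/7 + x)
(43*Q(6, 1))*22 = (43*(7/(6 + 7*6)))*22 = (43*(7/(6 + 42)))*22 = (43*(7/48))*22 = (301/48)*22 = 3311/24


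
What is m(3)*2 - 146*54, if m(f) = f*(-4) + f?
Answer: -7902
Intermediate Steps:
m(f) = -3*f (m(f) = -4*f + f = -3*f)
m(3)*2 - 146*54 = -3*3*2 - 146*54 = -9*2 - 7884 = -18 - 7884 = -7902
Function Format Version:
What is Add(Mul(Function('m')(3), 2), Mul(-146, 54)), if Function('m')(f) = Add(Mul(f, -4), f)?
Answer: -7902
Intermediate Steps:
Function('m')(f) = Mul(-3, f) (Function('m')(f) = Add(Mul(-4, f), f) = Mul(-3, f))
Add(Mul(Function('m')(3), 2), Mul(-146, 54)) = Add(Mul(Mul(-3, 3), 2), Mul(-146, 54)) = Add(Mul(-9, 2), -7884) = Add(-18, -7884) = -7902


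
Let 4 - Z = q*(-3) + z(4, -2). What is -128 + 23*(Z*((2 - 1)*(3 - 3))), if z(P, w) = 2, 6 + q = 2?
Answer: -128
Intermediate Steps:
q = -4 (q = -6 + 2 = -4)
Z = -10 (Z = 4 - (-4*(-3) + 2) = 4 - (12 + 2) = 4 - 1*14 = 4 - 14 = -10)
-128 + 23*(Z*((2 - 1)*(3 - 3))) = -128 + 23*(-10*(2 - 1)*(3 - 3)) = -128 + 23*(-10*0) = -128 + 23*0 = -128 + 0 = -128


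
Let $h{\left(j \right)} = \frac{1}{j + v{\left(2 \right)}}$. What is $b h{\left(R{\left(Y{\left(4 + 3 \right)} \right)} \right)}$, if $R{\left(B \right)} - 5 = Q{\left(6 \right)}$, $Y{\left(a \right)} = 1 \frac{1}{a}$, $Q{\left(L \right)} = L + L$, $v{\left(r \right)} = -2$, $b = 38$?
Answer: $\frac{38}{15} \approx 2.5333$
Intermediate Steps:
$Q{\left(L \right)} = 2 L$
$Y{\left(a \right)} = \frac{1}{a}$
$R{\left(B \right)} = 17$ ($R{\left(B \right)} = 5 + 2 \cdot 6 = 5 + 12 = 17$)
$h{\left(j \right)} = \frac{1}{-2 + j}$ ($h{\left(j \right)} = \frac{1}{j - 2} = \frac{1}{-2 + j}$)
$b h{\left(R{\left(Y{\left(4 + 3 \right)} \right)} \right)} = \frac{38}{-2 + 17} = \frac{38}{15}$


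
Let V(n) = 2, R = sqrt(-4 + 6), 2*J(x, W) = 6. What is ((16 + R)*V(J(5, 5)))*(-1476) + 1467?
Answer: -45765 - 2952*sqrt(2) ≈ -49940.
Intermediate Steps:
J(x, W) = 3 (J(x, W) = (1/2)*6 = 3)
R = sqrt(2) ≈ 1.4142
((16 + R)*V(J(5, 5)))*(-1476) + 1467 = ((16 + sqrt(2))*2)*(-1476) + 1467 = (32 + 2*sqrt(2))*(-1476) + 1467 = (-47232 - 2952*sqrt(2)) + 1467 = -45765 - 2952*sqrt(2)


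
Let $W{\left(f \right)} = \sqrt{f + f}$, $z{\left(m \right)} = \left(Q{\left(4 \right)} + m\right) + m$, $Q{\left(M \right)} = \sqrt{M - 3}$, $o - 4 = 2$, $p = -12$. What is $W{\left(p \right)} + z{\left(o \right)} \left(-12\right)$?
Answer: $-156 + 2 i \sqrt{6} \approx -156.0 + 4.899 i$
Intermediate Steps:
$o = 6$ ($o = 4 + 2 = 6$)
$Q{\left(M \right)} = \sqrt{-3 + M}$
$z{\left(m \right)} = 1 + 2 m$ ($z{\left(m \right)} = \left(\sqrt{-3 + 4} + m\right) + m = \left(\sqrt{1} + m\right) + m = \left(1 + m\right) + m = 1 + 2 m$)
$W{\left(f \right)} = \sqrt{2} \sqrt{f}$ ($W{\left(f \right)} = \sqrt{2 f} = \sqrt{2} \sqrt{f}$)
$W{\left(p \right)} + z{\left(o \right)} \left(-12\right) = \sqrt{2} \sqrt{-12} + \left(1 + 2 \cdot 6\right) \left(-12\right) = \sqrt{2} \cdot 2 i \sqrt{3} + \left(1 + 12\right) \left(-12\right) = 2 i \sqrt{6} + 13 \left(-12\right) = 2 i \sqrt{6} - 156 = -156 + 2 i \sqrt{6}$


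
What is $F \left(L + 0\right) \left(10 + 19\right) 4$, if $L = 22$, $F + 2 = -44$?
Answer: $-117392$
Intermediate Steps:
$F = -46$ ($F = -2 - 44 = -46$)
$F \left(L + 0\right) \left(10 + 19\right) 4 = - 46 \left(22 + 0\right) \left(10 + 19\right) 4 = - 46 \cdot 22 \cdot 29 \cdot 4 = \left(-46\right) 638 \cdot 4 = \left(-29348\right) 4 = -117392$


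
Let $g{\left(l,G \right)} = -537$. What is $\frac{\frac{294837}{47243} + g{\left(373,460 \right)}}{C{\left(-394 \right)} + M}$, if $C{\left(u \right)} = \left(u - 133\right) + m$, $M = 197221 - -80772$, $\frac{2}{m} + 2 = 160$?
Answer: $- \frac{660299222}{345185940015} \approx -0.0019129$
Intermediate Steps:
$m = \frac{1}{79}$ ($m = \frac{2}{-2 + 160} = \frac{2}{158} = 2 \cdot \frac{1}{158} = \frac{1}{79} \approx 0.012658$)
$M = 277993$ ($M = 197221 + 80772 = 277993$)
$C{\left(u \right)} = - \frac{10506}{79} + u$ ($C{\left(u \right)} = \left(u - 133\right) + \frac{1}{79} = \left(-133 + u\right) + \frac{1}{79} = - \frac{10506}{79} + u$)
$\frac{\frac{294837}{47243} + g{\left(373,460 \right)}}{C{\left(-394 \right)} + M} = \frac{\frac{294837}{47243} - 537}{\left(- \frac{10506}{79} - 394\right) + 277993} = \frac{294837 \cdot \frac{1}{47243} - 537}{- \frac{41632}{79} + 277993} = \frac{\frac{294837}{47243} - 537}{\frac{21919815}{79}} = \left(- \frac{25074654}{47243}\right) \frac{79}{21919815} = - \frac{660299222}{345185940015}$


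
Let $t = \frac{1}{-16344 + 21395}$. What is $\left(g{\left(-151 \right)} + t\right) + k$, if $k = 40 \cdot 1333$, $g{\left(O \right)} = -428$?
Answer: $\frac{267157493}{5051} \approx 52892.0$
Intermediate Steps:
$t = \frac{1}{5051} \approx 0.00019798$
$k = 53320$
$\left(g{\left(-151 \right)} + t\right) + k = \left(-428 + \frac{1}{5051}\right) + 53320 = - \frac{2161827}{5051} + 53320 = \frac{267157493}{5051}$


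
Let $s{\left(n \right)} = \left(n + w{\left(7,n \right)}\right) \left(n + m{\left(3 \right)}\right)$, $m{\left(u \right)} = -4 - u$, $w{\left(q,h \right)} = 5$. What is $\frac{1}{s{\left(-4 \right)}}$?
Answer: $- \frac{1}{11} \approx -0.090909$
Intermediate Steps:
$s{\left(n \right)} = \left(-7 + n\right) \left(5 + n\right)$ ($s{\left(n \right)} = \left(n + 5\right) \left(n - 7\right) = \left(5 + n\right) \left(n - 7\right) = \left(5 + n\right) \left(-7 + n\right) = \left(-7 + n\right) \left(5 + n\right)$)
$\frac{1}{s{\left(-4 \right)}} = \frac{1}{-35 + \left(-4\right)^{2} - -8} = \frac{1}{-35 + 16 + 8} = \frac{1}{-11} = - \frac{1}{11}$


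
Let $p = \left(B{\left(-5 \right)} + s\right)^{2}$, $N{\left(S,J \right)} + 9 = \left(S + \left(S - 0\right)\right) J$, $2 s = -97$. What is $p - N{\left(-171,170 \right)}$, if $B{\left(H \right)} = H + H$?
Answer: $\frac{246285}{4} \approx 61571.0$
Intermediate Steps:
$B{\left(H \right)} = 2 H$
$s = - \frac{97}{2}$ ($s = \frac{1}{2} \left(-97\right) = - \frac{97}{2} \approx -48.5$)
$N{\left(S,J \right)} = -9 + 2 J S$ ($N{\left(S,J \right)} = -9 + \left(S + \left(S - 0\right)\right) J = -9 + \left(S + \left(S + 0\right)\right) J = -9 + \left(S + S\right) J = -9 + 2 S J = -9 + 2 J S$)
$p = \frac{13689}{4}$ ($p = \left(2 \left(-5\right) - \frac{97}{2}\right)^{2} = \left(-10 - \frac{97}{2}\right)^{2} = \left(- \frac{117}{2}\right)^{2} = \frac{13689}{4} \approx 3422.3$)
$p - N{\left(-171,170 \right)} = \frac{13689}{4} - \left(-9 + 2 \cdot 170 \left(-171\right)\right) = \frac{13689}{4} - \left(-9 - 58140\right) = \frac{13689}{4} - -58149 = \frac{13689}{4} + 58149 = \frac{246285}{4}$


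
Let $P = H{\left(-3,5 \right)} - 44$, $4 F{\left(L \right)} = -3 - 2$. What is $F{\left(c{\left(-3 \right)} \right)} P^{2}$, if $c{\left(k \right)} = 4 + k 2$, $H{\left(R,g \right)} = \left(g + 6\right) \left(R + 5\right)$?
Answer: $-605$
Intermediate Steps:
$H{\left(R,g \right)} = \left(5 + R\right) \left(6 + g\right)$ ($H{\left(R,g \right)} = \left(6 + g\right) \left(5 + R\right) = \left(5 + R\right) \left(6 + g\right)$)
$c{\left(k \right)} = 4 + 2 k$
$F{\left(L \right)} = - \frac{5}{4}$ ($F{\left(L \right)} = \frac{-3 - 2}{4} = \frac{1}{4} \left(-5\right) = - \frac{5}{4}$)
$P = -22$ ($P = \left(30 + 5 \cdot 5 + 6 \left(-3\right) - 15\right) - 44 = \left(30 + 25 - 18 - 15\right) - 44 = 22 - 44 = -22$)
$F{\left(c{\left(-3 \right)} \right)} P^{2} = - \frac{5 \left(-22\right)^{2}}{4} = \left(- \frac{5}{4}\right) 484 = -605$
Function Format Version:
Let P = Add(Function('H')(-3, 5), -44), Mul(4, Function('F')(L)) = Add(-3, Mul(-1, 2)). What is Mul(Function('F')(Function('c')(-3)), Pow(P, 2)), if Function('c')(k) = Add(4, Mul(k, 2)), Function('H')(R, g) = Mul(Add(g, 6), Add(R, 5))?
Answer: -605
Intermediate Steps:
Function('H')(R, g) = Mul(Add(5, R), Add(6, g)) (Function('H')(R, g) = Mul(Add(6, g), Add(5, R)) = Mul(Add(5, R), Add(6, g)))
Function('c')(k) = Add(4, Mul(2, k))
Function('F')(L) = Rational(-5, 4) (Function('F')(L) = Mul(Rational(1, 4), Add(-3, Mul(-1, 2))) = Mul(Rational(1, 4), Add(-3, -2)) = Mul(Rational(1, 4), -5) = Rational(-5, 4))
P = -22 (P = Add(Add(30, Mul(5, 5), Mul(6, -3), Mul(-3, 5)), -44) = Add(Add(30, 25, -18, -15), -44) = Add(22, -44) = -22)
Mul(Function('F')(Function('c')(-3)), Pow(P, 2)) = Mul(Rational(-5, 4), Pow(-22, 2)) = Mul(Rational(-5, 4), 484) = -605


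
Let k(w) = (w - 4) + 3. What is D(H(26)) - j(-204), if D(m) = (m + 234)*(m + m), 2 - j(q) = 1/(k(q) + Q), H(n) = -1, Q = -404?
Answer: -285013/609 ≈ -468.00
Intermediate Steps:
k(w) = -1 + w (k(w) = (-4 + w) + 3 = -1 + w)
j(q) = 2 - 1/(-405 + q) (j(q) = 2 - 1/((-1 + q) - 404) = 2 - 1/(-405 + q))
D(m) = 2*m*(234 + m) (D(m) = (234 + m)*(2*m) = 2*m*(234 + m))
D(H(26)) - j(-204) = 2*(-1)*(234 - 1) - (-811 + 2*(-204))/(-405 - 204) = 2*(-1)*233 - (-811 - 408)/(-609) = -466 - (-1)*(-1219)/609 = -466 - 1*1219/609 = -466 - 1219/609 = -285013/609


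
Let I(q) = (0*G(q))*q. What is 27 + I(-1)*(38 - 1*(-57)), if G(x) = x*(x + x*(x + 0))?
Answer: 27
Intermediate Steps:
G(x) = x*(x + x²) (G(x) = x*(x + x*x) = x*(x + x²))
I(q) = 0 (I(q) = (0*(q²*(1 + q)))*q = 0*q = 0)
27 + I(-1)*(38 - 1*(-57)) = 27 + 0*(38 - 1*(-57)) = 27 + 0*(38 + 57) = 27 + 0*95 = 27 + 0 = 27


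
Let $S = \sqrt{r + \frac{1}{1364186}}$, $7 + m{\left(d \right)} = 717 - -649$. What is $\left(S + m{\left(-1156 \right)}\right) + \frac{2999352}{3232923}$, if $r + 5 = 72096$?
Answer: $\frac{1465513903}{1077641} + \frac{\sqrt{134161599181552422}}{1364186} \approx 1628.4$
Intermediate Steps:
$r = 72091$ ($r = -5 + 72096 = 72091$)
$m{\left(d \right)} = 1359$ ($m{\left(d \right)} = -7 + \left(717 - -649\right) = -7 + \left(717 + 649\right) = -7 + 1366 = 1359$)
$S = \frac{\sqrt{134161599181552422}}{1364186}$ ($S = \sqrt{72091 + \frac{1}{1364186}} = \sqrt{\frac{98345532927}{1364186}} = \frac{\sqrt{134161599181552422}}{1364186} \approx 268.5$)
$\left(S + m{\left(-1156 \right)}\right) + \frac{2999352}{3232923} = \left(\frac{\sqrt{134161599181552422}}{1364186} + 1359\right) + \frac{2999352}{3232923} = \left(1359 + \frac{\sqrt{134161599181552422}}{1364186}\right) + 2999352 \cdot \frac{1}{3232923} = \left(1359 + \frac{\sqrt{134161599181552422}}{1364186}\right) + \frac{999784}{1077641} = \frac{1465513903}{1077641} + \frac{\sqrt{134161599181552422}}{1364186}$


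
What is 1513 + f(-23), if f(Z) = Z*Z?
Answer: 2042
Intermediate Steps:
f(Z) = Z²
1513 + f(-23) = 1513 + (-23)² = 1513 + 529 = 2042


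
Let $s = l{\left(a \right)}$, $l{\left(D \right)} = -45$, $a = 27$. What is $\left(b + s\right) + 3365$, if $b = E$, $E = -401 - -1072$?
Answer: $3991$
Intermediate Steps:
$E = 671$ ($E = -401 + 1072 = 671$)
$b = 671$
$s = -45$
$\left(b + s\right) + 3365 = \left(671 - 45\right) + 3365 = 626 + 3365 = 3991$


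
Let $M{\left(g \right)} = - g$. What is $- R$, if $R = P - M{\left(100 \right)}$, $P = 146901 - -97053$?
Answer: $-244054$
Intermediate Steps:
$P = 243954$ ($P = 146901 + 97053 = 243954$)
$R = 244054$ ($R = 243954 - \left(-1\right) 100 = 243954 - -100 = 243954 + 100 = 244054$)
$- R = \left(-1\right) 244054 = -244054$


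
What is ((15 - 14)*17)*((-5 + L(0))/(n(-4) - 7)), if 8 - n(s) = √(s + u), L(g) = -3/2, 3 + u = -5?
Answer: -17/2 - 17*I*√3 ≈ -8.5 - 29.445*I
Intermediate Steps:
u = -8 (u = -3 - 5 = -8)
L(g) = -3/2 (L(g) = -3*½ = -3/2)
n(s) = 8 - √(-8 + s) (n(s) = 8 - √(s - 8) = 8 - √(-8 + s))
((15 - 14)*17)*((-5 + L(0))/(n(-4) - 7)) = ((15 - 14)*17)*((-5 - 3/2)/((8 - √(-8 - 4)) - 7)) = (1*17)*(-13/(2*((8 - √(-12)) - 7))) = 17*(-13/(2*((8 - 2*I*√3) - 7))) = 17*(-13/(2*(1 - 2*I*√3))) = -221/(2*(1 - 2*I*√3))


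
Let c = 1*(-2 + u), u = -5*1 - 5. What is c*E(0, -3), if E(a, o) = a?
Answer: 0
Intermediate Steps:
u = -10 (u = -5 - 5 = -10)
c = -12 (c = 1*(-2 - 10) = 1*(-12) = -12)
c*E(0, -3) = -12*0 = 0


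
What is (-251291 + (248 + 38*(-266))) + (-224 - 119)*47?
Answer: -277272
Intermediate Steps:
(-251291 + (248 + 38*(-266))) + (-224 - 119)*47 = (-251291 + (248 - 10108)) - 343*47 = (-251291 - 9860) - 16121 = -261151 - 16121 = -277272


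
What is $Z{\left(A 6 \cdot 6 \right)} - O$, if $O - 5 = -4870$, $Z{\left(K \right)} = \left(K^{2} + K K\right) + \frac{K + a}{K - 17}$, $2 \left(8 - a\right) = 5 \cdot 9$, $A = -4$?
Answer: $\frac{14920831}{322} \approx 46338.0$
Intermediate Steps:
$a = - \frac{29}{2}$ ($a = 8 - \frac{5 \cdot 9}{2} = 8 - \frac{45}{2} = - \frac{29}{2} \approx -14.5$)
$Z{\left(K \right)} = 2 K^{2} + \frac{- \frac{29}{2} + K}{-17 + K}$ ($Z{\left(K \right)} = \left(K^{2} + K K\right) + \frac{K - \frac{29}{2}}{K - 17} = \left(K^{2} + K^{2}\right) + \frac{- \frac{29}{2} + K}{-17 + K} = 2 K^{2} + \frac{- \frac{29}{2} + K}{-17 + K}$)
$O = -4865$ ($O = 5 - 4870 = -4865$)
$Z{\left(A 6 \cdot 6 \right)} - O = \frac{- \frac{29}{2} + \left(-4\right) 6 \cdot 6 - 34 \left(\left(-4\right) 6 \cdot 6\right)^{2} + 2 \left(\left(-4\right) 6 \cdot 6\right)^{3}}{-17 + \left(-4\right) 6 \cdot 6} - -4865 = \frac{- \frac{29}{2} - 144 - 34 \left(\left(-24\right) 6\right)^{2} + 2 \left(\left(-24\right) 6\right)^{3}}{-17 - 144} + 4865 = \frac{- \frac{29}{2} - 144 - 34 \left(-144\right)^{2} + 2 \left(-144\right)^{3}}{-17 - 144} + 4865 = \frac{- \frac{29}{2} - 144 - 705024 + 2 \left(-2985984\right)}{-161} + 4865 = - \frac{- \frac{29}{2} - 144 - 705024 - 5971968}{161} + 4865 = \left(- \frac{1}{161}\right) \left(- \frac{13354301}{2}\right) + 4865 = \frac{13354301}{322} + 4865 = \frac{14920831}{322}$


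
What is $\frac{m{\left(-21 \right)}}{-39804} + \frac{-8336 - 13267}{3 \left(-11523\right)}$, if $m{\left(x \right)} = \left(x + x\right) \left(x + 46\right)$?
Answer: $\frac{49787959}{76443582} \approx 0.6513$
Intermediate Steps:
$m{\left(x \right)} = 2 x \left(46 + x\right)$
$\frac{m{\left(-21 \right)}}{-39804} + \frac{-8336 - 13267}{3 \left(-11523\right)} = \frac{2 \left(-21\right) \left(46 - 21\right)}{-39804} + \frac{-8336 - 13267}{3 \left(-11523\right)} = 2 \left(-21\right) 25 \left(- \frac{1}{39804}\right) + \frac{-8336 - 13267}{-34569} = \left(-1050\right) \left(- \frac{1}{39804}\right) - - \frac{7201}{11523} = \frac{175}{6634} + \frac{7201}{11523} = \frac{49787959}{76443582}$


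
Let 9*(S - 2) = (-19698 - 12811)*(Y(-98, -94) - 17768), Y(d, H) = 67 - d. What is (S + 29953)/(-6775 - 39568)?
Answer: -572525522/417087 ≈ -1372.7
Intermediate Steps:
S = 572255945/9 (S = 2 + ((-19698 - 12811)*((67 - 1*(-98)) - 17768))/9 = 2 + (-32509*((67 + 98) - 17768))/9 = 2 + (-32509*(165 - 17768))/9 = 2 + (-32509*(-17603))/9 = 2 + (⅑)*572255927 = 2 + 572255927/9 = 572255945/9 ≈ 6.3584e+7)
(S + 29953)/(-6775 - 39568) = (572255945/9 + 29953)/(-6775 - 39568) = (572525522/9)/(-46343) = (572525522/9)*(-1/46343) = -572525522/417087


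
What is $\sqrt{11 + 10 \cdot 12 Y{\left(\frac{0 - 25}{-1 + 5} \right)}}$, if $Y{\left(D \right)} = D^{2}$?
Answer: $\frac{\sqrt{18794}}{2} \approx 68.546$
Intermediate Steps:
$\sqrt{11 + 10 \cdot 12 Y{\left(\frac{0 - 25}{-1 + 5} \right)}} = \sqrt{11 + 10 \cdot 12 \left(\frac{0 - 25}{-1 + 5}\right)^{2}} = \sqrt{11 + 120 \left(\frac{0 - 25}{4}\right)^{2}} = \sqrt{11 + 120 \left(\left(-25\right) \frac{1}{4}\right)^{2}} = \sqrt{11 + 120 \left(- \frac{25}{4}\right)^{2}} = \sqrt{11 + 120 \cdot \frac{625}{16}} = \sqrt{11 + \frac{9375}{2}} = \sqrt{\frac{9397}{2}} = \frac{\sqrt{18794}}{2}$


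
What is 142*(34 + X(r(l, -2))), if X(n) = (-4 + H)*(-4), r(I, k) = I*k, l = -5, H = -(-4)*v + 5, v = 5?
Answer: -7100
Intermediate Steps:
H = 25 (H = -(-4)*5 + 5 = -4*(-5) + 5 = 20 + 5 = 25)
X(n) = -84 (X(n) = (-4 + 25)*(-4) = 21*(-4) = -84)
142*(34 + X(r(l, -2))) = 142*(34 - 84) = 142*(-50) = -7100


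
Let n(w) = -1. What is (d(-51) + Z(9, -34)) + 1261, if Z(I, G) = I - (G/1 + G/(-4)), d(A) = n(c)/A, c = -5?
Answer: 132143/102 ≈ 1295.5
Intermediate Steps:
d(A) = -1/A
Z(I, G) = I - 3*G/4 (Z(I, G) = I - (G*1 + G*(-¼)) = I - (G - G/4) = I - 3*G/4)
(d(-51) + Z(9, -34)) + 1261 = (-1/(-51) + (9 - ¾*(-34))) + 1261 = (-1*(-1/51) + (9 + 51/2)) + 1261 = (1/51 + 69/2) + 1261 = 3521/102 + 1261 = 132143/102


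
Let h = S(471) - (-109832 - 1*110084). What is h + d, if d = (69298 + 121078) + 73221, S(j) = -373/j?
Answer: 227734250/471 ≈ 4.8351e+5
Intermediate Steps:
d = 263597 (d = 190376 + 73221 = 263597)
h = 103580063/471 (h = -373/471 - (-109832 - 1*110084) = -373*1/471 - (-109832 - 110084) = -373/471 - 1*(-219916) = -373/471 + 219916 = 103580063/471 ≈ 2.1992e+5)
h + d = 103580063/471 + 263597 = 227734250/471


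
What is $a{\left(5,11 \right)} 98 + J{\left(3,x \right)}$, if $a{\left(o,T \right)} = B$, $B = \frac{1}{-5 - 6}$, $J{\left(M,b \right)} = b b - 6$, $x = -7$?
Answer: $\frac{375}{11} \approx 34.091$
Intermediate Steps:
$J{\left(M,b \right)} = -6 + b^{2}$ ($J{\left(M,b \right)} = b^{2} - 6 = -6 + b^{2}$)
$B = - \frac{1}{11}$ ($B = \frac{1}{-11} = - \frac{1}{11} \approx -0.090909$)
$a{\left(o,T \right)} = - \frac{1}{11}$
$a{\left(5,11 \right)} 98 + J{\left(3,x \right)} = \left(- \frac{1}{11}\right) 98 - \left(6 - \left(-7\right)^{2}\right) = - \frac{98}{11} + \left(-6 + 49\right) = - \frac{98}{11} + 43 = \frac{375}{11}$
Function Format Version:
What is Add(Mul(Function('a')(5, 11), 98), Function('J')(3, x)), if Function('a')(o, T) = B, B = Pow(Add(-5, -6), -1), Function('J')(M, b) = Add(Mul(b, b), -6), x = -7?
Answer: Rational(375, 11) ≈ 34.091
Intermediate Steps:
Function('J')(M, b) = Add(-6, Pow(b, 2)) (Function('J')(M, b) = Add(Pow(b, 2), -6) = Add(-6, Pow(b, 2)))
B = Rational(-1, 11) (B = Pow(-11, -1) = Rational(-1, 11) ≈ -0.090909)
Function('a')(o, T) = Rational(-1, 11)
Add(Mul(Function('a')(5, 11), 98), Function('J')(3, x)) = Add(Mul(Rational(-1, 11), 98), Add(-6, Pow(-7, 2))) = Add(Rational(-98, 11), Add(-6, 49)) = Add(Rational(-98, 11), 43) = Rational(375, 11)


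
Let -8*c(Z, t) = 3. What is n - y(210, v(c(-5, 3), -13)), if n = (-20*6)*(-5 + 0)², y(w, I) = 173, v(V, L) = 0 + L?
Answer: -3173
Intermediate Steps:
c(Z, t) = -3/8 (c(Z, t) = -⅛*3 = -3/8)
v(V, L) = L
n = -3000 (n = -120*(-5)² = -120*25 = -3000)
n - y(210, v(c(-5, 3), -13)) = -3000 - 1*173 = -3000 - 173 = -3173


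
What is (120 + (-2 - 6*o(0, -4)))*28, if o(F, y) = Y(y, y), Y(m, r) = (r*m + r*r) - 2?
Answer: -1736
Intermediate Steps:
Y(m, r) = -2 + r**2 + m*r (Y(m, r) = (m*r + r**2) - 2 = (r**2 + m*r) - 2 = -2 + r**2 + m*r)
o(F, y) = -2 + 2*y**2 (o(F, y) = -2 + y**2 + y*y = -2 + y**2 + y**2 = -2 + 2*y**2)
(120 + (-2 - 6*o(0, -4)))*28 = (120 + (-2 - 6*(-2 + 2*(-4)**2)))*28 = (120 + (-2 - 6*(-2 + 2*16)))*28 = (120 + (-2 - 6*(-2 + 32)))*28 = (120 + (-2 - 6*30))*28 = (120 + (-2 - 180))*28 = (120 - 182)*28 = -62*28 = -1736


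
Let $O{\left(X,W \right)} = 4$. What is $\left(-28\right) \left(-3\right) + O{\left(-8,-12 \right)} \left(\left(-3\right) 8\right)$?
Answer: $-12$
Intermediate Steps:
$\left(-28\right) \left(-3\right) + O{\left(-8,-12 \right)} \left(\left(-3\right) 8\right) = \left(-28\right) \left(-3\right) + 4 \left(\left(-3\right) 8\right) = 84 + 4 \left(-24\right) = 84 - 96 = -12$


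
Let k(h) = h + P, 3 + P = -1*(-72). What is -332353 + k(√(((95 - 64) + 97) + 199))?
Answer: -332284 + √327 ≈ -3.3227e+5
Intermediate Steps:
P = 69 (P = -3 - 1*(-72) = -3 + 72 = 69)
k(h) = 69 + h (k(h) = h + 69 = 69 + h)
-332353 + k(√(((95 - 64) + 97) + 199)) = -332353 + (69 + √(((95 - 64) + 97) + 199)) = -332353 + (69 + √((31 + 97) + 199)) = -332353 + (69 + √(128 + 199)) = -332353 + (69 + √327) = -332284 + √327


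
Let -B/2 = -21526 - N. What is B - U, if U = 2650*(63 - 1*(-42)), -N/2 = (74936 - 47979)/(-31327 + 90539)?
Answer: -3481662951/14803 ≈ -2.3520e+5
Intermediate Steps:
N = -26957/29606 (N = -2*(74936 - 47979)/(-31327 + 90539) = -53914/59212 = -2*26957/59212 = -26957/29606 ≈ -0.91052)
U = 278250 (U = 2650*(63 + 42) = 2650*105 = 278250)
B = 637271799/14803 (B = -2*(-21526 - 1*(-26957/29606)) = -2*(-21526 + 26957/29606) = -2*(-637271799/29606) = 637271799/14803 ≈ 43050.)
B - U = 637271799/14803 - 1*278250 = 637271799/14803 - 278250 = -3481662951/14803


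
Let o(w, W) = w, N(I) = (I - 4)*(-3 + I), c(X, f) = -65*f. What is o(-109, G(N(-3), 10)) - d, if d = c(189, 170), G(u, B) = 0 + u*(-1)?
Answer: 10941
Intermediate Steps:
N(I) = (-4 + I)*(-3 + I)
G(u, B) = -u (G(u, B) = 0 - u = -u)
d = -11050 (d = -65*170 = -11050)
o(-109, G(N(-3), 10)) - d = -109 - 1*(-11050) = -109 + 11050 = 10941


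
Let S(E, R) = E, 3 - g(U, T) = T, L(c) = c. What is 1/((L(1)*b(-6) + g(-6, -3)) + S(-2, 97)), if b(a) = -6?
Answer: -½ ≈ -0.50000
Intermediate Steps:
g(U, T) = 3 - T
1/((L(1)*b(-6) + g(-6, -3)) + S(-2, 97)) = 1/((1*(-6) + (3 - 1*(-3))) - 2) = 1/((-6 + (3 + 3)) - 2) = 1/((-6 + 6) - 2) = 1/(0 - 2) = 1/(-2) = -½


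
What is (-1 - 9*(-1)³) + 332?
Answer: 340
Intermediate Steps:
(-1 - 9*(-1)³) + 332 = (-1 - 9*(-1)) + 332 = (-1 + 9) + 332 = 8 + 332 = 340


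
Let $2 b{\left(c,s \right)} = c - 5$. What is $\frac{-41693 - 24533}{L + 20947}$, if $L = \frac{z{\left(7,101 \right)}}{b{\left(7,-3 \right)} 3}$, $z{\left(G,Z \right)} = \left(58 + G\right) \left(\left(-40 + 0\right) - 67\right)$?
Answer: $- \frac{99339}{27943} \approx -3.5551$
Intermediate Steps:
$b{\left(c,s \right)} = - \frac{5}{2} + \frac{c}{2}$ ($b{\left(c,s \right)} = \frac{c - 5}{2} = \frac{-5 + c}{2} = - \frac{5}{2} + \frac{c}{2}$)
$z{\left(G,Z \right)} = -6206 - 107 G$ ($z{\left(G,Z \right)} = \left(58 + G\right) \left(-40 - 67\right) = \left(58 + G\right) \left(-107\right) = -6206 - 107 G$)
$L = - \frac{6955}{3}$ ($L = \frac{-6206 - 749}{\left(- \frac{5}{2} + \frac{1}{2} \cdot 7\right) 3} = \frac{-6206 - 749}{\left(- \frac{5}{2} + \frac{7}{2}\right) 3} = - \frac{6955}{1 \cdot 3} = - \frac{6955}{3} \approx -2318.3$)
$\frac{-41693 - 24533}{L + 20947} = \frac{-41693 - 24533}{- \frac{6955}{3} + 20947} = - \frac{66226}{\frac{55886}{3}} = \left(-66226\right) \frac{3}{55886} = - \frac{99339}{27943}$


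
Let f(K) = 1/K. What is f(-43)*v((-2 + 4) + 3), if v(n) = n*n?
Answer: -25/43 ≈ -0.58140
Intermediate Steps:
f(K) = 1/K
v(n) = n²
f(-43)*v((-2 + 4) + 3) = ((-2 + 4) + 3)²/(-43) = -(2 + 3)²/43 = -1/43*5² = -1/43*25 = -25/43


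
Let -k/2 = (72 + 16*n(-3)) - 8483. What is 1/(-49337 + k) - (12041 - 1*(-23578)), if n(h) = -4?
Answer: -1153592554/32387 ≈ -35619.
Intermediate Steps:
k = 16950 (k = -2*((72 + 16*(-4)) - 8483) = -2*((72 - 64) - 8483) = -2*(8 - 8483) = -2*(-8475) = 16950)
1/(-49337 + k) - (12041 - 1*(-23578)) = 1/(-49337 + 16950) - (12041 - 1*(-23578)) = 1/(-32387) - (12041 + 23578) = -1/32387 - 1*35619 = -1/32387 - 35619 = -1153592554/32387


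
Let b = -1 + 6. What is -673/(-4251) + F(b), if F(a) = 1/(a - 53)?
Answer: 3117/22672 ≈ 0.13748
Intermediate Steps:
b = 5
F(a) = 1/(-53 + a)
-673/(-4251) + F(b) = -673/(-4251) + 1/(-53 + 5) = -673*(-1/4251) + 1/(-48) = 673/4251 - 1/48 = 3117/22672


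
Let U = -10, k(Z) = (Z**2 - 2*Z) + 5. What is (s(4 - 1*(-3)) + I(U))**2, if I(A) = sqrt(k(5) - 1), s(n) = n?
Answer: (7 + sqrt(19))**2 ≈ 129.02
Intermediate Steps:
k(Z) = 5 + Z**2 - 2*Z
I(A) = sqrt(19) (I(A) = sqrt((5 + 5**2 - 2*5) - 1) = sqrt((5 + 25 - 10) - 1) = sqrt(20 - 1) = sqrt(19))
(s(4 - 1*(-3)) + I(U))**2 = ((4 - 1*(-3)) + sqrt(19))**2 = ((4 + 3) + sqrt(19))**2 = (7 + sqrt(19))**2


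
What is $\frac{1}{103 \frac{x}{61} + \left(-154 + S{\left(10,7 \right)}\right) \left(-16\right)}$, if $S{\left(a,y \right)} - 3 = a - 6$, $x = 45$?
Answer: $\frac{61}{148107} \approx 0.00041186$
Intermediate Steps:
$S{\left(a,y \right)} = -3 + a$ ($S{\left(a,y \right)} = 3 + \left(a - 6\right) = 3 + \left(-6 + a\right) = -3 + a$)
$\frac{1}{103 \frac{x}{61} + \left(-154 + S{\left(10,7 \right)}\right) \left(-16\right)} = \frac{1}{103 \cdot \frac{45}{61} + \left(-154 + \left(-3 + 10\right)\right) \left(-16\right)} = \frac{1}{103 \cdot 45 \cdot \frac{1}{61} + \left(-154 + 7\right) \left(-16\right)} = \frac{1}{103 \cdot \frac{45}{61} - -2352} = \frac{1}{\frac{4635}{61} + 2352} = \frac{1}{\frac{148107}{61}} = \frac{61}{148107}$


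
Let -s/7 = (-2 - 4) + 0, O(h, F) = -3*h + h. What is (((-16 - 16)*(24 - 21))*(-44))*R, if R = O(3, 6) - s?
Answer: -202752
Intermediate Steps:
O(h, F) = -2*h
s = 42 (s = -7*((-2 - 4) + 0) = -7*(-6 + 0) = -7*(-6) = 42)
R = -48 (R = -2*3 - 1*42 = -6 - 42 = -48)
(((-16 - 16)*(24 - 21))*(-44))*R = (((-16 - 16)*(24 - 21))*(-44))*(-48) = (-32*3*(-44))*(-48) = -96*(-44)*(-48) = 4224*(-48) = -202752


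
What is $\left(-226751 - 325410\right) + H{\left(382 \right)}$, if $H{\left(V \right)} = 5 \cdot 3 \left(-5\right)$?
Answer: $-552236$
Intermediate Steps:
$H{\left(V \right)} = -75$ ($H{\left(V \right)} = 15 \left(-5\right) = -75$)
$\left(-226751 - 325410\right) + H{\left(382 \right)} = \left(-226751 - 325410\right) - 75 = -552161 - 75 = -552236$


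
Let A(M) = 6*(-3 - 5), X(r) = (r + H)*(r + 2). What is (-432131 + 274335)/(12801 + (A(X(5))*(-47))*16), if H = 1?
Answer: -157796/48897 ≈ -3.2271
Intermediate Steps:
X(r) = (1 + r)*(2 + r) (X(r) = (r + 1)*(r + 2) = (1 + r)*(2 + r))
A(M) = -48 (A(M) = 6*(-8) = -48)
(-432131 + 274335)/(12801 + (A(X(5))*(-47))*16) = (-432131 + 274335)/(12801 - 48*(-47)*16) = -157796/(12801 + 2256*16) = -157796/(12801 + 36096) = -157796/48897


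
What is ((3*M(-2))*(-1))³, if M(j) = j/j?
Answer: -27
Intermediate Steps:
M(j) = 1
((3*M(-2))*(-1))³ = ((3*1)*(-1))³ = (3*(-1))³ = (-3)³ = -27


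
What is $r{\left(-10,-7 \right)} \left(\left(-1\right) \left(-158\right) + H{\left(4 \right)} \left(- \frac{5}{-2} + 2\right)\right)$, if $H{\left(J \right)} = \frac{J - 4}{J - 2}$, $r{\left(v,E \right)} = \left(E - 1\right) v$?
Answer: $12640$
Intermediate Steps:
$r{\left(v,E \right)} = v \left(-1 + E\right)$ ($r{\left(v,E \right)} = \left(-1 + E\right) v = v \left(-1 + E\right)$)
$H{\left(J \right)} = \frac{-4 + J}{-2 + J}$
$r{\left(-10,-7 \right)} \left(\left(-1\right) \left(-158\right) + H{\left(4 \right)} \left(- \frac{5}{-2} + 2\right)\right) = - 10 \left(-1 - 7\right) \left(\left(-1\right) \left(-158\right) + \frac{-4 + 4}{-2 + 4} \left(- \frac{5}{-2} + 2\right)\right) = \left(-10\right) \left(-8\right) \left(158 + \frac{1}{2} \cdot 0 \left(\left(-5\right) \left(- \frac{1}{2}\right) + 2\right)\right) = 80 \left(158 + \frac{1}{2} \cdot 0 \left(\frac{5}{2} + 2\right)\right) = 80 \left(158 + 0 \cdot \frac{9}{2}\right) = 80 \left(158 + 0\right) = 80 \cdot 158 = 12640$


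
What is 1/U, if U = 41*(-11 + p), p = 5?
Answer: -1/246 ≈ -0.0040650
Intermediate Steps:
U = -246 (U = 41*(-11 + 5) = 41*(-6) = -246)
1/U = 1/(-246) = -1/246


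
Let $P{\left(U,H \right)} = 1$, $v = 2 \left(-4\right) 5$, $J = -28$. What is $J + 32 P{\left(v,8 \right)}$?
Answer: $4$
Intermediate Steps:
$v = -40$ ($v = \left(-8\right) 5 = -40$)
$J + 32 P{\left(v,8 \right)} = -28 + 32 \cdot 1 = -28 + 32 = 4$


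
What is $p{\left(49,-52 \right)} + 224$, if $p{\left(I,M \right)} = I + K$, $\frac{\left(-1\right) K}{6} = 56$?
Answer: $-63$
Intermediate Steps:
$K = -336$ ($K = \left(-6\right) 56 = -336$)
$p{\left(I,M \right)} = -336 + I$ ($p{\left(I,M \right)} = I - 336 = -336 + I$)
$p{\left(49,-52 \right)} + 224 = \left(-336 + 49\right) + 224 = -287 + 224 = -63$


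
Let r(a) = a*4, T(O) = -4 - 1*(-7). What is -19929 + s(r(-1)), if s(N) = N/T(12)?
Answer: -59791/3 ≈ -19930.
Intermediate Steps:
T(O) = 3 (T(O) = -4 + 7 = 3)
r(a) = 4*a
s(N) = N/3
-19929 + s(r(-1)) = -19929 + (4*(-1))/3 = -19929 + (1/3)*(-4) = -19929 - 4/3 = -59791/3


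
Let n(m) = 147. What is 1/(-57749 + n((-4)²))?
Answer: -1/57602 ≈ -1.7360e-5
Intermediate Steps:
1/(-57749 + n((-4)²)) = 1/(-57749 + 147) = 1/(-57602) = -1/57602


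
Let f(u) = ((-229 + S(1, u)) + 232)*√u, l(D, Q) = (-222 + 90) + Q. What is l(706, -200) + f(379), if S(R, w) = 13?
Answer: -332 + 16*√379 ≈ -20.513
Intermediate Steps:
l(D, Q) = -132 + Q
f(u) = 16*√u (f(u) = ((-229 + 13) + 232)*√u = (-216 + 232)*√u = 16*√u)
l(706, -200) + f(379) = (-132 - 200) + 16*√379 = -332 + 16*√379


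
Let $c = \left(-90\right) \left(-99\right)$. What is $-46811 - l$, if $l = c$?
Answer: $-55721$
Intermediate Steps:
$c = 8910$
$l = 8910$
$-46811 - l = -46811 - 8910 = -55721$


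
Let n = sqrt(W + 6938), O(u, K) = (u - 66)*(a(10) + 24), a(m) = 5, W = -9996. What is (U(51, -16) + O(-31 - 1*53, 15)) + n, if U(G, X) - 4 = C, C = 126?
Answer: -4220 + I*sqrt(3058) ≈ -4220.0 + 55.299*I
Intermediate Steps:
O(u, K) = -1914 + 29*u (O(u, K) = (u - 66)*(5 + 24) = (-66 + u)*29 = -1914 + 29*u)
U(G, X) = 130 (U(G, X) = 4 + 126 = 130)
n = I*sqrt(3058) (n = sqrt(-9996 + 6938) = sqrt(-3058) = I*sqrt(3058) ≈ 55.299*I)
(U(51, -16) + O(-31 - 1*53, 15)) + n = (130 + (-1914 + 29*(-31 - 1*53))) + I*sqrt(3058) = (130 + (-1914 + 29*(-31 - 53))) + I*sqrt(3058) = (130 + (-1914 + 29*(-84))) + I*sqrt(3058) = (130 + (-1914 - 2436)) + I*sqrt(3058) = (130 - 4350) + I*sqrt(3058) = -4220 + I*sqrt(3058)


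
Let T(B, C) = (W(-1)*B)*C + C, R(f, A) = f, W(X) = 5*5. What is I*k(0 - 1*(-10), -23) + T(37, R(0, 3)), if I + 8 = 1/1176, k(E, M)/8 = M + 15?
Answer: 75256/147 ≈ 511.95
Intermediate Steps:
k(E, M) = 120 + 8*M (k(E, M) = 8*(M + 15) = 8*(15 + M) = 120 + 8*M)
W(X) = 25
T(B, C) = C + 25*B*C (T(B, C) = (25*B)*C + C = 25*B*C + C = C + 25*B*C)
I = -9407/1176 (I = -8 + 1/1176 = -9407/1176 ≈ -7.9991)
I*k(0 - 1*(-10), -23) + T(37, R(0, 3)) = -9407*(120 + 8*(-23))/1176 + 0*(1 + 25*37) = -9407*(120 - 184)/1176 + 0*(1 + 925) = -9407/1176*(-64) + 0*926 = 75256/147 + 0 = 75256/147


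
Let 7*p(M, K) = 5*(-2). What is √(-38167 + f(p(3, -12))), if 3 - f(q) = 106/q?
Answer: 3*I*√105805/5 ≈ 195.17*I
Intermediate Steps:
p(M, K) = -10/7 (p(M, K) = (5*(-2))/7 = (⅐)*(-10) = -10/7)
f(q) = 3 - 106/q
√(-38167 + f(p(3, -12))) = √(-38167 + (3 - 106/(-10/7))) = √(-38167 + (3 - 106*(-7/10))) = √(-38167 + (3 + 371/5)) = √(-38167 + 386/5) = √(-190449/5) = 3*I*√105805/5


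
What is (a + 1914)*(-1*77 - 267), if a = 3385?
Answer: -1822856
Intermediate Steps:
(a + 1914)*(-1*77 - 267) = (3385 + 1914)*(-1*77 - 267) = 5299*(-77 - 267) = 5299*(-344) = -1822856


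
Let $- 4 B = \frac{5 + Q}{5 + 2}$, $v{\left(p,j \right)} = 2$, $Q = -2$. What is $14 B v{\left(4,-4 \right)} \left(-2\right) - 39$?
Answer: $-33$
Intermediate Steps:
$B = - \frac{3}{28}$ ($B = - \frac{\left(5 - 2\right) \frac{1}{5 + 2}}{4} = - \frac{3 \cdot \frac{1}{7}}{4} = \left(- \frac{1}{4}\right) \frac{3}{7} = - \frac{3}{28} \approx -0.10714$)
$14 B v{\left(4,-4 \right)} \left(-2\right) - 39 = 14 \left(- \frac{3}{28}\right) 2 \left(-2\right) - 39 = 14 \left(\left(- \frac{3}{14}\right) \left(-2\right)\right) - 39 = 14 \cdot \frac{3}{7} - 39 = 6 - 39 = -33$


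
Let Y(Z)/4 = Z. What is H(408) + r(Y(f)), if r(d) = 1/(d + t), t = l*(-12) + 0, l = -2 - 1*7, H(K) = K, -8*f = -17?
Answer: 95066/233 ≈ 408.01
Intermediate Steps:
f = 17/8 (f = -1/8*(-17) = 17/8 ≈ 2.1250)
Y(Z) = 4*Z
l = -9 (l = -2 - 7 = -9)
t = 108 (t = -9*(-12) + 0 = 108 + 0 = 108)
r(d) = 1/(108 + d) (r(d) = 1/(d + 108) = 1/(108 + d))
H(408) + r(Y(f)) = 408 + 1/(108 + 4*(17/8)) = 408 + 1/(108 + 17/2) = 408 + 1/(233/2) = 408 + 2/233 = 95066/233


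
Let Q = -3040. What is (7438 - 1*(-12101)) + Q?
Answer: 16499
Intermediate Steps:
(7438 - 1*(-12101)) + Q = (7438 - 1*(-12101)) - 3040 = (7438 + 12101) - 3040 = 19539 - 3040 = 16499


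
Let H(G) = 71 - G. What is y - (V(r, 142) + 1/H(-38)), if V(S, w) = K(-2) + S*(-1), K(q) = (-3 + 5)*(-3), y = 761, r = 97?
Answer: 94175/109 ≈ 863.99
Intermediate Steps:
K(q) = -6 (K(q) = 2*(-3) = -6)
V(S, w) = -6 - S (V(S, w) = -6 + S*(-1) = -6 - S)
y - (V(r, 142) + 1/H(-38)) = 761 - ((-6 - 1*97) + 1/(71 - 1*(-38))) = 761 - ((-6 - 97) + 1/(71 + 38)) = 761 - (-103 + 1/109) = 761 - 1*(-11226/109) = 761 + 11226/109 = 94175/109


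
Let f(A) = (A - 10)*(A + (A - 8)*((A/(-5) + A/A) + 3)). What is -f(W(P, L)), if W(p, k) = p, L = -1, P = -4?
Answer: -4312/5 ≈ -862.40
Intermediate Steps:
f(A) = (-10 + A)*(A + (-8 + A)*(4 - A/5)) (f(A) = (-10 + A)*(A + (-8 + A)*((A*(-1/5) + 1) + 3)) = (-10 + A)*(A + (-8 + A)*((-A/5 + 1) + 3)) = (-10 + A)*(A + (-8 + A)*((1 - A/5) + 3)) = (-10 + A)*(A + (-8 + A)*(4 - A/5)))
-f(W(P, L)) = -(320 - 98*(-4) - 1/5*(-4)**3 + (43/5)*(-4)**2) = -(320 + 392 - 1/5*(-64) + (43/5)*16) = -(320 + 392 + 64/5 + 688/5) = -1*4312/5 = -4312/5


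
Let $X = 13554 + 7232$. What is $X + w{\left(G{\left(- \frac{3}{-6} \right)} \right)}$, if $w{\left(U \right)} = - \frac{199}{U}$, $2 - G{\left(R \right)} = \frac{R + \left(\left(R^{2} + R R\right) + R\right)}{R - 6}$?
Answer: $\frac{517461}{25} \approx 20698.0$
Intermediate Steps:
$G{\left(R \right)} = 2 - \frac{2 R + 2 R^{2}}{-6 + R}$ ($G{\left(R \right)} = 2 - \frac{R + \left(\left(R^{2} + R R\right) + R\right)}{R - 6} = 2 - \frac{R + \left(\left(R^{2} + R^{2}\right) + R\right)}{-6 + R} = 2 - \frac{R + \left(2 R^{2} + R\right)}{-6 + R} = 2 - \frac{R + \left(R + 2 R^{2}\right)}{-6 + R} = 2 - \frac{2 R + 2 R^{2}}{-6 + R}$)
$X = 20786$
$X + w{\left(G{\left(- \frac{3}{-6} \right)} \right)} = 20786 - \frac{199}{2 \frac{1}{-6 - \frac{3}{-6}} \left(-6 - \left(- \frac{3}{-6}\right)^{2}\right)} = 20786 - \frac{199}{2 \frac{1}{-6 - - \frac{1}{2}} \left(-6 - \left(\left(-3\right) \left(- \frac{1}{6}\right)\right)^{2}\right)} = 20786 - \frac{199}{2 \frac{1}{-6 + \frac{1}{2}} \left(-6 - \left(\frac{1}{2}\right)^{2}\right)} = 20786 - \frac{199}{2 \frac{1}{- \frac{11}{2}} \left(-6 - \frac{1}{4}\right)} = 20786 - \frac{199}{2 \left(- \frac{2}{11}\right) \left(-6 - \frac{1}{4}\right)} = 20786 - \frac{199}{2 \left(- \frac{2}{11}\right) \left(- \frac{25}{4}\right)} = 20786 - \frac{199}{\frac{25}{11}} = 20786 - \frac{2189}{25} = \frac{517461}{25}$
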